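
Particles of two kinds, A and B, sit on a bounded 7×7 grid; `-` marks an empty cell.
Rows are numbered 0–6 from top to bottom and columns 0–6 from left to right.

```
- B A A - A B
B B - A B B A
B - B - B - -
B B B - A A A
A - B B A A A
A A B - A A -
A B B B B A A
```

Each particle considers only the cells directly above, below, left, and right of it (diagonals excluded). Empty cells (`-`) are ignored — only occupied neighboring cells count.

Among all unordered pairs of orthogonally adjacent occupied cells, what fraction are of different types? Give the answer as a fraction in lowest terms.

14/47

Scan each occupied cell's neighbors to the right and below so each pair is counted once.
From row 0: 4 unlike of 7 pairs (running 4/7).
From row 1: 2 unlike of 6 pairs (running 6/13).
From row 2: 1 unlike of 3 pairs (running 7/16).
From row 3: 1 unlike of 9 pairs (running 8/25).
From row 4: 1 unlike of 8 pairs (running 9/33).
From row 5: 3 unlike of 8 pairs (running 12/41).
From row 6: 2 unlike of 6 pairs (running 14/47).
Total adjacent occupied pairs: 47; unlike-type pairs: 14.
14/47 is already in lowest terms.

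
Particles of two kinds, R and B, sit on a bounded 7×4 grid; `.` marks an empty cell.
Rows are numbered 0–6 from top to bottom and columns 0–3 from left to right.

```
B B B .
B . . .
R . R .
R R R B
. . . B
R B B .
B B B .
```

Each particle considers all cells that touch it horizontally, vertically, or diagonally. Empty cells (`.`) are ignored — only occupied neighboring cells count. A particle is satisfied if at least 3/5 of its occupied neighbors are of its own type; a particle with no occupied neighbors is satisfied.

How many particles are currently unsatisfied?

3

(0,0)B 2/2 satisfied
(0,1)B 3/3 satisfied
(0,2)B 1/1 satisfied
(1,0)B 2/3 satisfied
(2,0)R 2/3 satisfied
(2,2)R 2/3 satisfied
(3,0)R 2/2 satisfied
(3,1)R 4/4 satisfied
(3,2)R 2/4 not
(3,3)B 1/3 not
(4,3)B 2/3 satisfied
(5,0)R 0/3 not
(5,1)B 4/5 satisfied
(5,2)B 4/4 satisfied
(6,0)B 2/3 satisfied
(6,1)B 4/5 satisfied
(6,2)B 3/3 satisfied
Unsatisfied: (3,2), (3,3), (5,0) — 3 in total.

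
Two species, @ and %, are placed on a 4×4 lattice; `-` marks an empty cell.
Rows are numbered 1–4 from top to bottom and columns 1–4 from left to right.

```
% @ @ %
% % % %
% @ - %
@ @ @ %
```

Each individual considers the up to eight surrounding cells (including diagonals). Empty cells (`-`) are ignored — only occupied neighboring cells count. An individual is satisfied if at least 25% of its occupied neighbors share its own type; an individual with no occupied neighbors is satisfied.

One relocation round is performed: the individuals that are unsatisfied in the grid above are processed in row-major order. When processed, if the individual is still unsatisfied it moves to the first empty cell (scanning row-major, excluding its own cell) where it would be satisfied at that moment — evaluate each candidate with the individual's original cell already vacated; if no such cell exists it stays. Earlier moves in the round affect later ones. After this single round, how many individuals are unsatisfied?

1

Initially unsatisfied (in order): (1,2), (1,3).
  (1,2) → (3,3).
  (1,3): no empty cell satisfies it; stays.
Resulting grid:
% - @ %
% % % %
% @ @ %
@ @ @ %
Unsatisfied now: (1,3).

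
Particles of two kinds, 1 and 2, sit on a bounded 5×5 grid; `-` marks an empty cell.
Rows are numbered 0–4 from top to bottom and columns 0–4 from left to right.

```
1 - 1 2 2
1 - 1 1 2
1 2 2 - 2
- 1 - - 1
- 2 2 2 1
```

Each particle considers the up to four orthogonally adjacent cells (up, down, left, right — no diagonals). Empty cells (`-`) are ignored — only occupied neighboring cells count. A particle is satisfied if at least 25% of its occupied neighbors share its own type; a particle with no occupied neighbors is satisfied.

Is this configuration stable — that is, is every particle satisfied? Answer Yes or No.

No

(0,0)1 1/1 satisfied
(0,2)1 1/2 satisfied
(0,3)2 1/3 satisfied
(0,4)2 2/2 satisfied
(1,0)1 2/2 satisfied
(1,2)1 2/3 satisfied
(1,3)1 1/3 satisfied
(1,4)2 2/3 satisfied
(2,0)1 1/2 satisfied
(2,1)2 1/3 satisfied
(2,2)2 1/2 satisfied
(2,4)2 1/2 satisfied
(3,1)1 0/2 not
(3,4)1 1/2 satisfied
(4,1)2 1/2 satisfied
(4,2)2 2/2 satisfied
(4,3)2 1/2 satisfied
(4,4)1 1/2 satisfied
For instance (3,1) has only 0/2 same-type neighbors, below 1/4.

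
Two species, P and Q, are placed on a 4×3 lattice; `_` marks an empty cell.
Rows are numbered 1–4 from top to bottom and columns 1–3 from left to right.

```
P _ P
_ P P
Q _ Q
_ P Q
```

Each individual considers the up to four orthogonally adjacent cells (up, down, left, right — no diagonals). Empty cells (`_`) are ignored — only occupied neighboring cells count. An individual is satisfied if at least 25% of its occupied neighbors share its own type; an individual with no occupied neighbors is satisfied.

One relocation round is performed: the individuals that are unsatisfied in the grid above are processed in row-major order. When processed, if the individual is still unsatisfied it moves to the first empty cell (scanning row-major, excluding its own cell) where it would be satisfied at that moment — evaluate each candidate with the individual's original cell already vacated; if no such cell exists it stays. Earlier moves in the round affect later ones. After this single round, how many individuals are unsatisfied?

0

Initially unsatisfied (in order): (4,2).
  (4,2) → (1,2).
Resulting grid:
P P P
_ P P
Q _ Q
_ _ Q
All satisfied now.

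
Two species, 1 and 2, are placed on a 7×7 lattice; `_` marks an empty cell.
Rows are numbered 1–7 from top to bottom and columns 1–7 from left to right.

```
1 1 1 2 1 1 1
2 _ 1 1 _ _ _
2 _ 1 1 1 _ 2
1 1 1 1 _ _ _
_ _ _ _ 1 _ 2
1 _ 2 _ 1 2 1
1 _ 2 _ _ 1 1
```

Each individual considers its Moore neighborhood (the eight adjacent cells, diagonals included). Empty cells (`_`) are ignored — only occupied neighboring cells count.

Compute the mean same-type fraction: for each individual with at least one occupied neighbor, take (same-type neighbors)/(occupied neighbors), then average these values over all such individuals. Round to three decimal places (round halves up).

0.731

(1,1)1 1/2
(1,2)1 3/4
(1,3)1 3/4
(1,4)2 0/4
(1,5)1 2/3
(1,6)1 2/2
(1,7)1 1/1
(2,1)2 1/3
(2,3)1 5/6
(2,4)1 6/7
(3,1)2 1/3
(3,3)1 6/6
(3,4)1 6/6
(3,5)1 3/3
(3,7)2 — no occupied neighbors
(4,1)1 1/2
(4,2)1 3/4
(4,3)1 4/4
(4,4)1 5/5
(5,5)1 2/3
(5,7)2 1/2
(6,1)1 1/1
(6,3)2 1/1
(6,5)1 2/3
(6,6)2 1/6
(6,7)1 2/4
(7,1)1 1/1
(7,3)2 1/1
(7,6)1 3/4
(7,7)1 2/3
Sum over 29 individuals: 1/2 + 3/4 + 3/4 + 0/4 + 2/3 + 2/2 + 1/1 + 1/3 + 5/6 + 6/7 + 1/3 + 6/6 + 6/6 + 3/3 + 1/2 + 3/4 + 4/4 + 5/5 + 2/3 + 1/2 + 1/1 + 1/1 + 2/3 + 1/6 + 2/4 + 1/1 + 1/1 + 3/4 + 2/3 = 445/21; mean = 445/21 ÷ 29 = 445/609 = 0.730706… → 0.731.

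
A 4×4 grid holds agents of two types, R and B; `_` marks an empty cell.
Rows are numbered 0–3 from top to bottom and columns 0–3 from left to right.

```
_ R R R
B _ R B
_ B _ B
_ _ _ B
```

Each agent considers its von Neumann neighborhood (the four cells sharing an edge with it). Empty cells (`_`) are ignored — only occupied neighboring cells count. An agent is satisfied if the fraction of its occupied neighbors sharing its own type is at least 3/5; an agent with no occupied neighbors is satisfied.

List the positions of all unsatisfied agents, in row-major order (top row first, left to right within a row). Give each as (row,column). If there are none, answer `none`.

(0,1)R 1/1 satisfied
(0,2)R 3/3 satisfied
(0,3)R 1/2 not
(1,0)B 0/0 satisfied
(1,2)R 1/2 not
(1,3)B 1/3 not
(2,1)B 0/0 satisfied
(2,3)B 2/2 satisfied
(3,3)B 1/1 satisfied

(0,3), (1,2), (1,3)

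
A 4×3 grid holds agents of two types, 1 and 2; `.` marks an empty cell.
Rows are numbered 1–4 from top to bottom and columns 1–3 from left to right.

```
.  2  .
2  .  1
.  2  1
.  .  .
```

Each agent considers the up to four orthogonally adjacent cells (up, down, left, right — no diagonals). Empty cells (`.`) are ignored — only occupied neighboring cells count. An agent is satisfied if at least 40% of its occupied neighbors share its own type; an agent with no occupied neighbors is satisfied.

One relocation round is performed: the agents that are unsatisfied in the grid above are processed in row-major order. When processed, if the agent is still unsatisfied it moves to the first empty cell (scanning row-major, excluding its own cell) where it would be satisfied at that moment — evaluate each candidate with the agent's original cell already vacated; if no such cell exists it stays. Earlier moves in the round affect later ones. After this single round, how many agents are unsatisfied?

0

Initially unsatisfied (in order): (3,2).
  (3,2) → (1,1).
Resulting grid:
2 2 .
2 . 1
. . 1
. . .
All satisfied now.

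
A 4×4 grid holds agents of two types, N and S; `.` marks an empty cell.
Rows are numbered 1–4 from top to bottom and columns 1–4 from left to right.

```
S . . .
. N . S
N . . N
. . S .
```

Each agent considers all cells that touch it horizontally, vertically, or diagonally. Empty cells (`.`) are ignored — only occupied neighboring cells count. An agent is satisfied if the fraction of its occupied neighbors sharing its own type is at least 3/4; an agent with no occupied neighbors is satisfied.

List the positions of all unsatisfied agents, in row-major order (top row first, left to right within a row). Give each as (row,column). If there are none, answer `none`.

(1,1)S 0/1 unhappy
(2,2)N 1/2 unhappy
(2,4)S 0/1 unhappy
(3,1)N 1/1 ok
(3,4)N 0/2 unhappy
(4,3)S 0/1 unhappy

(1,1), (2,2), (2,4), (3,4), (4,3)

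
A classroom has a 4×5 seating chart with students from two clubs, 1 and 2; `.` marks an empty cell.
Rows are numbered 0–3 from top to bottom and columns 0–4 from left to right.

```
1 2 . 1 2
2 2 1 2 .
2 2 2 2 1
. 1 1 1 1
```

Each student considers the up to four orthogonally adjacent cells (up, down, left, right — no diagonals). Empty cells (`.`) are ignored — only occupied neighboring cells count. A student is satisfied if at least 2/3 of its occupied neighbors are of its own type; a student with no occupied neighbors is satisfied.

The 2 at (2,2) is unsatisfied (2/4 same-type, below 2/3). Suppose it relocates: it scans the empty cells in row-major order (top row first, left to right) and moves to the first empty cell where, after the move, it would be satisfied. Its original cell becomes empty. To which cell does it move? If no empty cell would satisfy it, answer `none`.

Vacating (2,2). Empty cells in order:
  (0,2): 1/3 same-type → still unsatisfied.
  (1,4): 2/3 same-type → satisfied — stop here.

(1,4)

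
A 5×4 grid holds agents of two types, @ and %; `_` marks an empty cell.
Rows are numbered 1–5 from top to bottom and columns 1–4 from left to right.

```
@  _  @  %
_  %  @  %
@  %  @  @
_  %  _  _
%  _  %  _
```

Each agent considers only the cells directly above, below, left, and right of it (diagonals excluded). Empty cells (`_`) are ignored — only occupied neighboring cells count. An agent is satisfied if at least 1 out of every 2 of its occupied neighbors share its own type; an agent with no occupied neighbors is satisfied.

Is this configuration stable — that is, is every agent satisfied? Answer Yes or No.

No

(1,1)@ 0/0 ✓
(1,3)@ 1/2 ✓
(1,4)% 1/2 ✓
(2,2)% 1/2 ✓
(2,3)@ 2/4 ✓
(2,4)% 1/3 ✗
(3,1)@ 0/1 ✗
(3,2)% 2/4 ✓
(3,3)@ 2/3 ✓
(3,4)@ 1/2 ✓
(4,2)% 1/1 ✓
(5,1)% 0/0 ✓
(5,3)% 0/0 ✓
For instance (2,4) has only 1/3 same-type neighbors, below 1/2.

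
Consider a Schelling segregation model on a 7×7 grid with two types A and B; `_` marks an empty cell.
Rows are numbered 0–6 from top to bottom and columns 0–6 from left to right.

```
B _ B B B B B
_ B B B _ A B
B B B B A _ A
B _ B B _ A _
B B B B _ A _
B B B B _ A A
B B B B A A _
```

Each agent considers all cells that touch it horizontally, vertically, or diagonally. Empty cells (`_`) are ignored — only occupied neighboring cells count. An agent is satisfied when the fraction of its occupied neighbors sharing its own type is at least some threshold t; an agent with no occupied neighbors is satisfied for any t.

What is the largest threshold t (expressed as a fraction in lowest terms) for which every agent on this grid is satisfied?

(0,0)B 1/1
(0,2)B 4/4
(0,3)B 4/4
(0,4)B 3/4
(0,5)B 3/4
(0,6)B 2/3
(1,1)B 6/6
(1,2)B 7/7
(1,3)B 6/7
(1,5)A 2/6
(1,6)B 2/4
(2,0)B 3/3
(2,1)B 6/6
(2,2)B 7/7
(2,3)B 5/6
(2,4)A 2/5
(2,6)A 2/3
(3,0)B 4/4
(3,2)B 7/7
(3,3)B 5/6
(3,5)A 3/3
(4,0)B 4/4
(4,1)B 7/7
(4,2)B 7/7
(4,3)B 5/5
(4,5)A 3/3
(5,0)B 5/5
(5,1)B 8/8
(5,2)B 8/8
(5,3)B 5/6
(5,5)A 4/4
(5,6)A 3/3
(6,0)B 3/3
(6,1)B 5/5
(6,2)B 5/5
(6,3)B 3/4
(6,4)A 2/4
(6,5)A 3/3
The smallest same-type fraction is 2/6 at (1,5), which reduces to 1/3. Any threshold above that leaves this agent unsatisfied.

1/3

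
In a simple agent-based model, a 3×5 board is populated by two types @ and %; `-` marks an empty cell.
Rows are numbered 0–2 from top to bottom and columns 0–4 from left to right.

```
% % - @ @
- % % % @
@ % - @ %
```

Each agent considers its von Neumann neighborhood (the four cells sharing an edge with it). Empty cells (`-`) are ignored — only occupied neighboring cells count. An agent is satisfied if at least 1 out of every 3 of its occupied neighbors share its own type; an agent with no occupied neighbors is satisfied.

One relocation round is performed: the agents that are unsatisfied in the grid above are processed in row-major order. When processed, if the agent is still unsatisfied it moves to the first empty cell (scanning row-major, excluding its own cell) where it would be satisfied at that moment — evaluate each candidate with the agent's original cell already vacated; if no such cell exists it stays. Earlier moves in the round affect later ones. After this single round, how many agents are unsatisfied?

0

Initially unsatisfied (in order): (1,3), (2,0), (2,3), (2,4).
  (1,3) → (0,2).
  (2,0) → (1,3).
  (2,3): now satisfied by earlier moves; stays.
  (2,4) → (1,0).
Resulting grid:
% % % @ @
% % % @ @
- % - @ -
All satisfied now.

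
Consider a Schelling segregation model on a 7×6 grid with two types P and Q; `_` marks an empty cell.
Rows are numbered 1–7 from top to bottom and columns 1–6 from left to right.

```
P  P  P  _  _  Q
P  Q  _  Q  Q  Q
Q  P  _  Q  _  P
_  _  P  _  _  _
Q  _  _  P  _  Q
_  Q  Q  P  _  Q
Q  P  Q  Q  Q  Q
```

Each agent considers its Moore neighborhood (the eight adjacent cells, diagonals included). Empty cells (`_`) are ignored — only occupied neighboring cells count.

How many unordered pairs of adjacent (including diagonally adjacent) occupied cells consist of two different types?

Scan each occupied cell's neighbors to the right and below (and the two forward diagonals) so each pair is counted once.
From row 1: 4 unlike of 10 pairs (running 4/10).
From row 2: 5 unlike of 11 pairs (running 9/21).
From row 3: 2 unlike of 3 pairs (running 11/24).
From row 4: 0 unlike of 1 pairs (running 11/25).
From row 5: 1 unlike of 4 pairs (running 12/29).
From row 6: 6 unlike of 13 pairs (running 18/42).
From row 7: 2 unlike of 5 pairs (running 20/47).
Total adjacent occupied pairs: 47; unlike-type pairs: 20.

20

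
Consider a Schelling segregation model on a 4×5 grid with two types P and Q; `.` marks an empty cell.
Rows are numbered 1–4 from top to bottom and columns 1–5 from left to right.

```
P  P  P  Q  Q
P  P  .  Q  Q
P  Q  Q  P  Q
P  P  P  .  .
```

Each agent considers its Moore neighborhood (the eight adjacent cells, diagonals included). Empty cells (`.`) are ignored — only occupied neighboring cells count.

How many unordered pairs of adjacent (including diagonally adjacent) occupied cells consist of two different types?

Scan each occupied cell's neighbors to the right and below (and the two forward diagonals) so each pair is counted once.
From row 1: 2 unlike of 14 pairs (running 2/14).
From row 2: 5 unlike of 12 pairs (running 7/26).
From row 3: 8 unlike of 12 pairs (running 15/38).
From row 4: 0 unlike of 2 pairs (running 15/40).
Total adjacent occupied pairs: 40; unlike-type pairs: 15.

15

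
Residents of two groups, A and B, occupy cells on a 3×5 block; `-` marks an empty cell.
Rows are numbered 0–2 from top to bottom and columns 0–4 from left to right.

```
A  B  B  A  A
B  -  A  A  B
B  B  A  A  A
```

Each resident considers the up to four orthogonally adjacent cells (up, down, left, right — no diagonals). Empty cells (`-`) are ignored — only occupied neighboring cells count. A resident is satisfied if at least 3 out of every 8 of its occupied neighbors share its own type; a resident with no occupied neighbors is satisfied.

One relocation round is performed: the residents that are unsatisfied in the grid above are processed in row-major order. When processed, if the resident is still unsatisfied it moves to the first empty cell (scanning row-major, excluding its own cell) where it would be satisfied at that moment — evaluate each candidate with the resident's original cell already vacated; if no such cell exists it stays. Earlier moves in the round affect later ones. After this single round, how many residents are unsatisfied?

2

Initially unsatisfied (in order): (0,0), (0,2), (1,4).
  (0,0): no empty cell satisfies it; stays.
  (0,2) → (1,1).
  (1,4): no empty cell satisfies it; stays.
Resulting grid:
A B - A A
B B A A B
B B A A A
Unsatisfied now: (0,0), (1,4).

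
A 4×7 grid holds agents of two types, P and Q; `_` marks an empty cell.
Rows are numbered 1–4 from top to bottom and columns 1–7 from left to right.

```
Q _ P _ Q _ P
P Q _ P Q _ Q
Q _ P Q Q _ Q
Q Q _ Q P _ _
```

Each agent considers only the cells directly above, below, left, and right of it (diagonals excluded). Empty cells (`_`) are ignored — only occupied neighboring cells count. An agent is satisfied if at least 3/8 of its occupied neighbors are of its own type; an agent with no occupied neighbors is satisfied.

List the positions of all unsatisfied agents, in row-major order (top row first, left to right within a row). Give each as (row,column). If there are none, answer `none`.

Row 1: (1,1)Q 0/1 ✗ · (1,3)P 0/0 ✓ · (1,5)Q 1/1 ✓ · (1,7)P 0/1 ✗
Row 2: (2,1)P 0/3 ✗ · (2,2)Q 0/1 ✗ · (2,4)P 0/2 ✗ · (2,5)Q 2/3 ✓ · (2,7)Q 1/2 ✓
Row 3: (3,1)Q 1/2 ✓ · (3,3)P 0/1 ✗ · (3,4)Q 2/4 ✓ · (3,5)Q 2/3 ✓ · (3,7)Q 1/1 ✓
Row 4: (4,1)Q 2/2 ✓ · (4,2)Q 1/1 ✓ · (4,4)Q 1/2 ✓ · (4,5)P 0/2 ✗

(1,1), (1,7), (2,1), (2,2), (2,4), (3,3), (4,5)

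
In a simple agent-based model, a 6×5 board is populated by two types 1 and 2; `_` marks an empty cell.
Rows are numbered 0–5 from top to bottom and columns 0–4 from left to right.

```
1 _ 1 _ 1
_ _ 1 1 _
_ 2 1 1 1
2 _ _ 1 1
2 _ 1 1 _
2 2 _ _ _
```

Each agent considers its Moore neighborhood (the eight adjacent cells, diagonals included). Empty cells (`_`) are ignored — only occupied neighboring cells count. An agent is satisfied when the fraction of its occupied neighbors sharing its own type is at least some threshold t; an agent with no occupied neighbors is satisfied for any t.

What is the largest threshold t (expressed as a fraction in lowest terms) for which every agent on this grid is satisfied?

1/3

Row 0: (0,0)1 — no occupied neighbors · (0,2)1 2/2 · (0,4)1 1/1
Row 1: (1,2)1 4/5 · (1,3)1 6/6
Row 2: (2,1)2 1/3 · (2,2)1 4/5 · (2,3)1 6/6 · (2,4)1 4/4
Row 3: (3,0)2 2/2 · (3,3)1 6/6 · (3,4)1 4/4
Row 4: (4,0)2 3/3 · (4,2)1 2/3 · (4,3)1 3/3
Row 5: (5,0)2 2/2 · (5,1)2 2/3
The smallest same-type fraction is 1/3 at (2,1), which reduces to 1/3. Any threshold above that leaves this agent unsatisfied.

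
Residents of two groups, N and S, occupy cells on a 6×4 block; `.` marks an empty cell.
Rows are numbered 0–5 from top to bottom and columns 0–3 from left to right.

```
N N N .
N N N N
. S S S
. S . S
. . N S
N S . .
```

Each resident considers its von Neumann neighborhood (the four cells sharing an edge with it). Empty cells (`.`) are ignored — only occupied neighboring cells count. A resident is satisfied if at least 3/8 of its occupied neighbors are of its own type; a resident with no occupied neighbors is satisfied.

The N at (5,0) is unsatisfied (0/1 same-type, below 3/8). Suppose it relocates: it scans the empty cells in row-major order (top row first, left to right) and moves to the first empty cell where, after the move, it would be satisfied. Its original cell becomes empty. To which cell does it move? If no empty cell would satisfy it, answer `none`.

Vacating (5,0). Empty cells in order:
  (0,3): 2/2 same-type → satisfied — stop here.

(0,3)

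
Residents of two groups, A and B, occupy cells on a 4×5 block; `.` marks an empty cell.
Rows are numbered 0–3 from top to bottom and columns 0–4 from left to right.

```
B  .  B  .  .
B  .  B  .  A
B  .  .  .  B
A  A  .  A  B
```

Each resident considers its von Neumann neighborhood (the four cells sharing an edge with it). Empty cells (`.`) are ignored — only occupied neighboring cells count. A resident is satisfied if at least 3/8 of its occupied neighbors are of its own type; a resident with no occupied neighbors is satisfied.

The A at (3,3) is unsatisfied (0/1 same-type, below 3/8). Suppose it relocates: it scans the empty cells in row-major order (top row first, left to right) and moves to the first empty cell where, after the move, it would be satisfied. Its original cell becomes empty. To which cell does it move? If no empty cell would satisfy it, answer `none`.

Vacating (3,3). Empty cells in order:
  (0,1): 0/2 same-type → still unsatisfied.
  (0,3): 0/1 same-type → still unsatisfied.
  (0,4): 1/1 same-type → satisfied — stop here.

(0,4)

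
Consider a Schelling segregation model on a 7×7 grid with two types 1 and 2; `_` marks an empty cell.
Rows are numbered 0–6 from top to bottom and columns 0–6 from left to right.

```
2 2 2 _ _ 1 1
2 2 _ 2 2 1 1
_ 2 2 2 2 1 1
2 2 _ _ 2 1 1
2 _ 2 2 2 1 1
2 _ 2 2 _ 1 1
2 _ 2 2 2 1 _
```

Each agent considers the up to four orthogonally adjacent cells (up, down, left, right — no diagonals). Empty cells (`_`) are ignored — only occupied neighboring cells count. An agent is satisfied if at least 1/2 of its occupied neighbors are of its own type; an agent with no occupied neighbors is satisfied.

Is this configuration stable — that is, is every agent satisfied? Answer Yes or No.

Yes

Row 0: (0,0)2 2/2 ✓ · (0,1)2 3/3 ✓ · (0,2)2 1/1 ✓ · (0,5)1 2/2 ✓ · (0,6)1 2/2 ✓
Row 1: (1,0)2 2/2 ✓ · (1,1)2 3/3 ✓ · (1,3)2 2/2 ✓ · (1,4)2 2/3 ✓ · (1,5)1 3/4 ✓ · (1,6)1 3/3 ✓
Row 2: (2,1)2 3/3 ✓ · (2,2)2 2/2 ✓ · (2,3)2 3/3 ✓ · (2,4)2 3/4 ✓ · (2,5)1 3/4 ✓ · (2,6)1 3/3 ✓
Row 3: (3,0)2 2/2 ✓ · (3,1)2 2/2 ✓ · (3,4)2 2/3 ✓ · (3,5)1 3/4 ✓ · (3,6)1 3/3 ✓
Row 4: (4,0)2 2/2 ✓ · (4,2)2 2/2 ✓ · (4,3)2 3/3 ✓ · (4,4)2 2/3 ✓ · (4,5)1 3/4 ✓ · (4,6)1 3/3 ✓
Row 5: (5,0)2 2/2 ✓ · (5,2)2 3/3 ✓ · (5,3)2 3/3 ✓ · (5,5)1 3/3 ✓ · (5,6)1 2/2 ✓
Row 6: (6,0)2 1/1 ✓ · (6,2)2 2/2 ✓ · (6,3)2 3/3 ✓ · (6,4)2 1/2 ✓ · (6,5)1 1/2 ✓
All meet the threshold, so the configuration is stable.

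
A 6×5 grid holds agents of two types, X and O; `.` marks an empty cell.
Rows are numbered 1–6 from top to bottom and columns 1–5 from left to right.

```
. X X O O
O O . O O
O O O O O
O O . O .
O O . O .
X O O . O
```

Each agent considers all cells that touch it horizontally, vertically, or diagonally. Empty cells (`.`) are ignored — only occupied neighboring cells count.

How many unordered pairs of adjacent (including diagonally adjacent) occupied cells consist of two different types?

8

Scan each occupied cell's neighbors to the right and below (and the two forward diagonals) so each pair is counted once.
From row 1: 5 unlike of 11 pairs (running 5/11).
From row 2: 0 unlike of 12 pairs (running 5/23).
From row 3: 0 unlike of 12 pairs (running 5/35).
From row 4: 0 unlike of 6 pairs (running 5/41).
From row 5: 2 unlike of 8 pairs (running 7/49).
From row 6: 1 unlike of 2 pairs (running 8/51).
Total adjacent occupied pairs: 51; unlike-type pairs: 8.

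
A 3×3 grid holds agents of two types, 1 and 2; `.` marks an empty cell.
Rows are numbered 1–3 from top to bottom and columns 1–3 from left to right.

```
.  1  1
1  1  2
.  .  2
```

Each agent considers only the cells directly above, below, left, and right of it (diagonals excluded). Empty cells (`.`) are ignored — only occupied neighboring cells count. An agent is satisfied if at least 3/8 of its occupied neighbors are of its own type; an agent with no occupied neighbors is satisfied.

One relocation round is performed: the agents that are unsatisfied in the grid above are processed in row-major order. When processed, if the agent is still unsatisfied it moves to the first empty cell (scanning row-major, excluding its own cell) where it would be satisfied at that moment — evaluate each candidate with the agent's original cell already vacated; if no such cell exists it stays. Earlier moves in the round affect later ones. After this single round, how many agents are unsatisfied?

0

Initially unsatisfied (in order): (2,3).
  (2,3) → (3,2).
Resulting grid:
. 1 1
1 1 .
. 2 2
All satisfied now.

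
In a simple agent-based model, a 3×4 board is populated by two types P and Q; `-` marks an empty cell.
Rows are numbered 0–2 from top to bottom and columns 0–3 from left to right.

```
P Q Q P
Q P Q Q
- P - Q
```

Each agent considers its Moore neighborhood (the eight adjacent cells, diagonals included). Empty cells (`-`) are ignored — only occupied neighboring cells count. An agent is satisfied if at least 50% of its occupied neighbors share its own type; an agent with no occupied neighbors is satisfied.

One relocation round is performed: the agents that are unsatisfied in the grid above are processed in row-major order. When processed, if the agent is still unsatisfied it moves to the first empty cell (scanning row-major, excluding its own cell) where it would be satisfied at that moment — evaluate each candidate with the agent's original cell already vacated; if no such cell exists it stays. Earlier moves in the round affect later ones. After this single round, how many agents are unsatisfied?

1

Initially unsatisfied (in order): (0,0), (0,3), (1,0), (1,1), (2,1).
  (0,0) → (2,0).
  (0,3): no empty cell satisfies it; stays.
  (1,0) → (0,0).
  (1,1) → (1,0).
  (2,1): now satisfied by earlier moves; stays.
Resulting grid:
Q Q Q P
P - Q Q
P P - Q
Unsatisfied now: (0,3).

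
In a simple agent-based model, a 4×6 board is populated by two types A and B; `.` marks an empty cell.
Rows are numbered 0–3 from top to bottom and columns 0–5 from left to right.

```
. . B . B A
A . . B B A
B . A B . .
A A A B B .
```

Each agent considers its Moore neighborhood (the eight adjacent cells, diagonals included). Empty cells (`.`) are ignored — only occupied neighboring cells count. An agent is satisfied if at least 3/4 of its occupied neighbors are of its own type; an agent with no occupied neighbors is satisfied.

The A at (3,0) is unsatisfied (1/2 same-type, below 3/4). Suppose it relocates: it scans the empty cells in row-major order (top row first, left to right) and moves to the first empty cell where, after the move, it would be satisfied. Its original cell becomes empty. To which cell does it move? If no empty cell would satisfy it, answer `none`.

Vacating (3,0). Empty cells in order:
  (0,0): 1/1 same-type → satisfied — stop here.

(0,0)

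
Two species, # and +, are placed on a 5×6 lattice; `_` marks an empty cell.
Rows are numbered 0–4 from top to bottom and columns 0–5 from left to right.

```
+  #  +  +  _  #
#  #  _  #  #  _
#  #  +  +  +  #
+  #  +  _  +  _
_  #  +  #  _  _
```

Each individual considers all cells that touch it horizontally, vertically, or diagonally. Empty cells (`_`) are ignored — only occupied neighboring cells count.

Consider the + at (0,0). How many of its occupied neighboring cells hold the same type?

Occupied neighbors of (0,0): (0,1)=#, (1,0)=#, (1,1)=#.
Same type (+): 0 of 3.

0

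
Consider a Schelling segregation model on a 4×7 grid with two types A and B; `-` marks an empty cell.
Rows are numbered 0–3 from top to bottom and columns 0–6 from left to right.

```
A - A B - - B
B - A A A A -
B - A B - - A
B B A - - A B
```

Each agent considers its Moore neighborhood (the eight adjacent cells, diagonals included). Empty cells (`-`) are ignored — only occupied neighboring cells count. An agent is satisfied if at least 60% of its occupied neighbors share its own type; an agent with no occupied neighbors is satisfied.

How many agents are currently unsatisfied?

10

(0,0)A 0/1 not
(0,2)A 2/3 satisfied
(0,3)B 0/4 not
(0,6)B 0/1 not
(1,0)B 1/2 not
(1,2)A 3/5 satisfied
(1,3)A 4/6 satisfied
(1,4)A 2/4 not
(1,5)A 2/3 satisfied
(2,0)B 3/3 satisfied
(2,2)A 3/5 satisfied
(2,3)B 0/5 not
(2,6)A 2/3 satisfied
(3,0)B 2/2 satisfied
(3,1)B 2/4 not
(3,2)A 1/3 not
(3,5)A 1/2 not
(3,6)B 0/2 not
Unsatisfied: (0,0), (0,3), (0,6), (1,0), (1,4), (2,3), (3,1), (3,2), (3,5), (3,6) — 10 in total.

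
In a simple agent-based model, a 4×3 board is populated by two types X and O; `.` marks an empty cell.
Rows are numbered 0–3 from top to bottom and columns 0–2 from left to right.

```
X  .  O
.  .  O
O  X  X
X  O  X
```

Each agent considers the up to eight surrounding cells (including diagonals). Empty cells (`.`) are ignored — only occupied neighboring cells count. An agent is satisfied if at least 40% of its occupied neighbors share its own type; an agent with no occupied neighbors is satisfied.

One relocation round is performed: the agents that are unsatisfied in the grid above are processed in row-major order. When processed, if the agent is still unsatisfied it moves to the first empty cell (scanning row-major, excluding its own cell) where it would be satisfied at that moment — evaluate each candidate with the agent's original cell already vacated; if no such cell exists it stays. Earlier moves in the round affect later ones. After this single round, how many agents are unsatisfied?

1

Initially unsatisfied (in order): (1,2), (2,0), (3,0), (3,1).
  (1,2) → (0,1).
  (2,0) → (1,1).
  (3,0): now satisfied by earlier moves; stays.
  (3,1) → (1,0).
Resulting grid:
X O O
O O .
. X X
X . X
Unsatisfied now: (0,0).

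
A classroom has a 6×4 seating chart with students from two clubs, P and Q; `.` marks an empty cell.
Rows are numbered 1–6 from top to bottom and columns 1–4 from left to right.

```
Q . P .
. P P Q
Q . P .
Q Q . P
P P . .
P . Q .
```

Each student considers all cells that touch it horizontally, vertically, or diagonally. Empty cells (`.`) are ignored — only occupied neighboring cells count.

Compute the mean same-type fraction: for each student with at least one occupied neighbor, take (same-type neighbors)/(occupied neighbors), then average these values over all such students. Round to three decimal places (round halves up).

0.506

(1,1)Q 0/1
(1,3)P 2/3
(2,2)P 3/5
(2,3)P 3/4
(2,4)Q 0/3
(3,1)Q 2/3
(3,3)P 3/5
(4,1)Q 2/4
(4,2)Q 2/5
(4,4)P 1/1
(5,1)P 2/4
(5,2)P 2/5
(6,1)P 2/2
(6,3)Q 0/1
Sum over 14 students: 0/1 + 2/3 + 3/5 + 3/4 + 0/3 + 2/3 + 3/5 + 2/4 + 2/5 + 1/1 + 2/4 + 2/5 + 2/2 + 0/1 = 85/12; mean = 85/12 ÷ 14 = 85/168 = 0.505952… → 0.506.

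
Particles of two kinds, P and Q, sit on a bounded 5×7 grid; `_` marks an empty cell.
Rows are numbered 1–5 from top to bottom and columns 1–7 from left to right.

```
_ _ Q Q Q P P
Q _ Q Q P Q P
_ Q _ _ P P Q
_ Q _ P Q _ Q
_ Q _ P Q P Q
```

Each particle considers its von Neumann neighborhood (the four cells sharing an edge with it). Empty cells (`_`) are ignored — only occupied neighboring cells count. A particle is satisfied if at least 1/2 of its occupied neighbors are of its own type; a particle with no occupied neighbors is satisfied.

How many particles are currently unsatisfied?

10

Row 1: (1,3)Q 2/2 satisfied · (1,4)Q 3/3 satisfied · (1,5)Q 1/3 not · (1,6)P 1/3 not · (1,7)P 2/2 satisfied
Row 2: (2,1)Q 0/0 satisfied · (2,3)Q 2/2 satisfied · (2,4)Q 2/3 satisfied · (2,5)P 1/4 not · (2,6)Q 0/4 not · (2,7)P 1/3 not
Row 3: (3,2)Q 1/1 satisfied · (3,5)P 2/3 satisfied · (3,6)P 1/3 not · (3,7)Q 1/3 not
Row 4: (4,2)Q 2/2 satisfied · (4,4)P 1/2 satisfied · (4,5)Q 1/3 not · (4,7)Q 2/2 satisfied
Row 5: (5,2)Q 1/1 satisfied · (5,4)P 1/2 satisfied · (5,5)Q 1/3 not · (5,6)P 0/2 not · (5,7)Q 1/2 satisfied
Unsatisfied: (1,5), (1,6), (2,5), (2,6), (2,7), (3,6), (3,7), (4,5), (5,5), (5,6) — 10 in total.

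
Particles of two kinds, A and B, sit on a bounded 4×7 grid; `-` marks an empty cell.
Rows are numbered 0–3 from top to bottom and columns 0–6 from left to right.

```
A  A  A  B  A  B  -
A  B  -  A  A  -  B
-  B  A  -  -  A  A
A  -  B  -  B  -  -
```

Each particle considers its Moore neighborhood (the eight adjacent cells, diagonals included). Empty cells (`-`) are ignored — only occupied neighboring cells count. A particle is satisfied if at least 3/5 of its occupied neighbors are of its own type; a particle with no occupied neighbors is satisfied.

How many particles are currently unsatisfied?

Row 0: (0,0)A 2/3 ✓ · (0,1)A 3/4 ✓ · (0,2)A 2/4 ✗ · (0,3)B 0/4 ✗ · (0,4)A 2/4 ✗ · (0,5)B 1/3 ✗
Row 1: (1,0)A 2/4 ✗ · (1,1)B 1/6 ✗ · (1,3)A 4/5 ✓ · (1,4)A 3/5 ✓ · (1,6)B 1/3 ✗
Row 2: (2,1)B 2/5 ✗ · (2,2)A 1/4 ✗ · (2,5)A 2/4 ✗ · (2,6)A 1/2 ✗
Row 3: (3,0)A 0/1 ✗ · (3,2)B 1/2 ✗ · (3,4)B 0/1 ✗
Unsatisfied: (0,2), (0,3), (0,4), (0,5), (1,0), (1,1), (1,6), (2,1), (2,2), (2,5), (2,6), (3,0), (3,2), (3,4) — 14 in total.

14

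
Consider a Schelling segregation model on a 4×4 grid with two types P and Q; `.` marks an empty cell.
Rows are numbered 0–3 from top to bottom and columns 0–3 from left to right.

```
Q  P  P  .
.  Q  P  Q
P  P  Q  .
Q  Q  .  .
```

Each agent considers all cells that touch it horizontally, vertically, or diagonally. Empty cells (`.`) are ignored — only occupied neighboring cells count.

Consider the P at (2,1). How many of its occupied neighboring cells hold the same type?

2

Occupied neighbors of (2,1): (1,1)=Q, (1,2)=P, (2,0)=P, (2,2)=Q, (3,0)=Q, (3,1)=Q.
Same type (P): 2 of 6.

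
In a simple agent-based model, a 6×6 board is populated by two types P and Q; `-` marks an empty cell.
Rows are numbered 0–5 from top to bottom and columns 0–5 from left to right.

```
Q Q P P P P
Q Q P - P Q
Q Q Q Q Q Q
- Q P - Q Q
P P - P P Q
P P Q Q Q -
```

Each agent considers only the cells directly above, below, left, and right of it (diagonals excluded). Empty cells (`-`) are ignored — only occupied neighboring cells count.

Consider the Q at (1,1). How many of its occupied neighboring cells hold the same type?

3

Occupied neighbors of (1,1): (0,1)=Q, (2,1)=Q, (1,0)=Q, (1,2)=P.
Same type (Q): 3 of 4.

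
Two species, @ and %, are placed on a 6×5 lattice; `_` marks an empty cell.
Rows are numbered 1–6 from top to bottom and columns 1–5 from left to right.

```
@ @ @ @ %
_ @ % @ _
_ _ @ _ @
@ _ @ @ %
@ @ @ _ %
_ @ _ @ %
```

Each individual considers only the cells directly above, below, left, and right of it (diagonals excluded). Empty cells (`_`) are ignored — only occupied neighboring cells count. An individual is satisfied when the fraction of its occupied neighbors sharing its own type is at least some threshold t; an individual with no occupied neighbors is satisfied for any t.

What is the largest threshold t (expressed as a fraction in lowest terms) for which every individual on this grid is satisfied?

0/1

(1,1)@ 1/1
(1,2)@ 3/3
(1,3)@ 2/3
(1,4)@ 2/3
(1,5)% 0/1
(2,2)@ 1/2
(2,3)% 0/4
(2,4)@ 1/2
(3,3)@ 1/2
(3,5)@ 0/1
(4,1)@ 1/1
(4,3)@ 3/3
(4,4)@ 1/2
(4,5)% 1/3
(5,1)@ 2/2
(5,2)@ 3/3
(5,3)@ 2/2
(5,5)% 2/2
(6,2)@ 1/1
(6,4)@ 0/1
(6,5)% 1/2
The smallest same-type fraction is 0/1 at (1,5), which reduces to 0/1. Any threshold above that leaves this individual unsatisfied.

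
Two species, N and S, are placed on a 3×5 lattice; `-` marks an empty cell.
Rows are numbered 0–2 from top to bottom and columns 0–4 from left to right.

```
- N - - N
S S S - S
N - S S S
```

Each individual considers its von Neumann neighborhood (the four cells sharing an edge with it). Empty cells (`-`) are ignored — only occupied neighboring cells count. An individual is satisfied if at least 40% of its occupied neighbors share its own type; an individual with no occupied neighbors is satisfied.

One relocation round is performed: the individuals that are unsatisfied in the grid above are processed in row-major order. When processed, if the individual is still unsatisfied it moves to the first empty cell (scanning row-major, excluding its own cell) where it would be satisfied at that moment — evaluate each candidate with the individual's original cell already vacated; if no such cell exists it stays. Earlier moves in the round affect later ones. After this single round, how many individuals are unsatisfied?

Initially unsatisfied (in order): (0,1), (0,4), (2,0).
  (0,1) → (0,3).
  (0,4): now satisfied by earlier moves; stays.
  (2,0) → (0,2).
Resulting grid:
- - N N N
S S S - S
- - S S S
All satisfied now.

0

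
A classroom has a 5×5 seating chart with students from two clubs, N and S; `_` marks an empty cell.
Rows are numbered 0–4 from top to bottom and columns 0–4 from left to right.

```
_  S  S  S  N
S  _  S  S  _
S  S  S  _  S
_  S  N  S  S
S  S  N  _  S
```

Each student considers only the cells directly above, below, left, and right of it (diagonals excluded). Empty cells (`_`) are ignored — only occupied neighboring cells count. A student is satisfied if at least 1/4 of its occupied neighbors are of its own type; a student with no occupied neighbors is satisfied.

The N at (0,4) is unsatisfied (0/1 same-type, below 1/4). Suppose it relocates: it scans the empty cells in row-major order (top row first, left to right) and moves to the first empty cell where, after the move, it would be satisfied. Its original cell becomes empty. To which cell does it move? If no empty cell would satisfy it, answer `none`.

(4,3)

Vacating (0,4). Empty cells in order:
  (0,0): 0/2 same-type → still unsatisfied.
  (1,1): 0/4 same-type → still unsatisfied.
  (1,4): 0/2 same-type → still unsatisfied.
  (2,3): 0/4 same-type → still unsatisfied.
  (3,0): 0/3 same-type → still unsatisfied.
  (4,3): 1/3 same-type → satisfied — stop here.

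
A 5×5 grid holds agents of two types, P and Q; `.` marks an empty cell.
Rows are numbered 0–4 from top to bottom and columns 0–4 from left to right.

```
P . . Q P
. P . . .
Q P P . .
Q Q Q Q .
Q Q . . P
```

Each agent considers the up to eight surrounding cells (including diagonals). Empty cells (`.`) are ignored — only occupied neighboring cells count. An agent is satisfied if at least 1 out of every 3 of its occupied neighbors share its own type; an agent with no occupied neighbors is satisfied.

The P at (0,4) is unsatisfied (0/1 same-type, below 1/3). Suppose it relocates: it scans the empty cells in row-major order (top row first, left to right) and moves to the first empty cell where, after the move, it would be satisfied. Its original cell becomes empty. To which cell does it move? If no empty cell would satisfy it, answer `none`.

(0,1)

Vacating (0,4). Empty cells in order:
  (0,1): 2/2 same-type → satisfied — stop here.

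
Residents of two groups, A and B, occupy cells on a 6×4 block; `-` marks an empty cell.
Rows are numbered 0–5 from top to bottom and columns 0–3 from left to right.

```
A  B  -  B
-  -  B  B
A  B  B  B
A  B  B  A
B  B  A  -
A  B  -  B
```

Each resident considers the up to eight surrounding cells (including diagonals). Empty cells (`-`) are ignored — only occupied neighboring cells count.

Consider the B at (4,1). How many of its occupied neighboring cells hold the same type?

Occupied neighbors of (4,1): (3,0)=A, (3,1)=B, (3,2)=B, (4,0)=B, (4,2)=A, (5,0)=A, (5,1)=B.
Same type (B): 4 of 7.

4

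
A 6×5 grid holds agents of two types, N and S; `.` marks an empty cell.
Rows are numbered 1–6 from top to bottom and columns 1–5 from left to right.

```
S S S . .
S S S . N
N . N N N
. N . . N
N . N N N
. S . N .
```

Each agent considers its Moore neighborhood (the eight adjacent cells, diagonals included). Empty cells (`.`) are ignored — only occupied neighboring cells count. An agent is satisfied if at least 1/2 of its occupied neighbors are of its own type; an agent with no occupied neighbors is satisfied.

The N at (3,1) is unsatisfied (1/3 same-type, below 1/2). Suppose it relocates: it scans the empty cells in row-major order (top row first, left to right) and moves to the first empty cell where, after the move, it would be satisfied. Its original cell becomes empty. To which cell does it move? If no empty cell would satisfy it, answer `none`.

Vacating (3,1). Empty cells in order:
  (1,4): 1/3 same-type → still unsatisfied.
  (1,5): 1/1 same-type → satisfied — stop here.

(1,5)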